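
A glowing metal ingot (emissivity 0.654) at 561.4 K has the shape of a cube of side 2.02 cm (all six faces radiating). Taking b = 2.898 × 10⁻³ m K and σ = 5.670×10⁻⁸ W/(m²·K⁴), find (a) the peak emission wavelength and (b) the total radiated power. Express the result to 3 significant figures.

(a) λ_max = b/T = 2.898×10⁻³/561.4 = 5.162×10⁻⁶ m = 5.16 μm.
Area A = 6s² = 6×(0.0202 m)² = 2.44824×10⁻³ m².
(b) P = εσAT⁴ = 0.654×5.670×10⁻⁸×2.44824×10⁻³×(561.4)⁴ = 9.02 W.

λ_max ≈ 5.16 μm; P ≈ 9.02 W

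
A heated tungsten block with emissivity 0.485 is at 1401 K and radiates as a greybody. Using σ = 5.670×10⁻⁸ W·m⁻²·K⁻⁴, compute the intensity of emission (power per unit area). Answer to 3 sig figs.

I ≈ 1.06×10⁵ W/m²

Stefan–Boltzmann: I = εσT⁴ = 0.485 × 5.670×10⁻⁸ × (1401)⁴ = 1.06×10⁵ W/m².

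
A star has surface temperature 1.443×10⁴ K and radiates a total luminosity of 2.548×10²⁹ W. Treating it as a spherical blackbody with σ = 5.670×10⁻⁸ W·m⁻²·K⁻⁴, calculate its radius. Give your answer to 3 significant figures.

L = 4πR²σT⁴ ⇒ R = √(L/(4πσT⁴)).
σT⁴ = 2.45838×10⁹ W/m², so R = √(2.548×10²⁹/(4π×2.45838×10⁹)) = 2.87×10⁹ m.

R ≈ 2.87×10⁹ m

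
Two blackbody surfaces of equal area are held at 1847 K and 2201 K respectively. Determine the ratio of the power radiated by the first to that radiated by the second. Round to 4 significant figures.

With equal areas, P₁/P₂ = (T₁/T₂)⁴ = (1847/2201)⁴ = 0.4959.

P₁/P₂ ≈ 0.4959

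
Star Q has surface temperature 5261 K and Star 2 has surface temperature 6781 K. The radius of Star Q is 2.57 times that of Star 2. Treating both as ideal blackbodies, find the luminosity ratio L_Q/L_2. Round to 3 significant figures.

L_Q/L_2 ≈ 2.39

L ∝ R²T⁴, so L_Q/L_2 = (R_Q/R_2)²(T_Q/T_2)⁴ = (2.57)² × (5261/6781)⁴ = 6.6049 × 0.362325 = 2.39.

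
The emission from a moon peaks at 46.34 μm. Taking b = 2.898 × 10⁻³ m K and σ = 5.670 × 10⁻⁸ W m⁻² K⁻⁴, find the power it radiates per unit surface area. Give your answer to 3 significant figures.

Wien's law: T = b/λ_max = 2.898×10⁻³/4.634×10⁻⁵ = 62.5378 K.
Then I = σT⁴ = 5.670×10⁻⁸×(62.5378)⁴ = 0.867 W/m².

I ≈ 0.867 W/m²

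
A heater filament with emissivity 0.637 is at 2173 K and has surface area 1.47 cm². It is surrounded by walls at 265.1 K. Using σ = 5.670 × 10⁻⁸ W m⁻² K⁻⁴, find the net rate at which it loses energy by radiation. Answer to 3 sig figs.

Area A = 1.47 cm² = 1.47×10⁻⁴ m².
Net radiated power P_net = εσA(T⁴ − T₀⁴) = 0.637×5.670×10⁻⁸×1.47×10⁻⁴×(2173⁴ − 265.1⁴).
T⁴ − T₀⁴ = 2.22966×10¹³ − 4.93900×10⁹ = 2.22917×10¹³ K⁴, so P_net = 118 W.

Net loss ≈ 118 W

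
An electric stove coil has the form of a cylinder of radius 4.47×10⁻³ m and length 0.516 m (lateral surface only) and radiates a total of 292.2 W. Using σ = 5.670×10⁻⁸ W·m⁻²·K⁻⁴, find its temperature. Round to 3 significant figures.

Lateral area A = 2πrL = 2π×4.47×10⁻³×0.516 = 0.0144923 m².
P = σAT⁴ ⇒ T = (P/(σA))^(1/4) = (292.2/(5.670×10⁻⁸×0.0144923))^(1/4) = 772 K.

T ≈ 772 K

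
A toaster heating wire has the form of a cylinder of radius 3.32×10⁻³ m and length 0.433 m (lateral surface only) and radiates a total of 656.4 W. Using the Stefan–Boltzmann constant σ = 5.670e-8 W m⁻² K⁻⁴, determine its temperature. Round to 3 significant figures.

Lateral area A = 2πrL = 2π×3.32×10⁻³×0.433 = 9.03246×10⁻³ m².
P = σAT⁴ ⇒ T = (P/(σA))^(1/4) = (656.4/(5.670×10⁻⁸×9.03246×10⁻³))^(1/4) = 1.06×10³ K.

T ≈ 1.06×10³ K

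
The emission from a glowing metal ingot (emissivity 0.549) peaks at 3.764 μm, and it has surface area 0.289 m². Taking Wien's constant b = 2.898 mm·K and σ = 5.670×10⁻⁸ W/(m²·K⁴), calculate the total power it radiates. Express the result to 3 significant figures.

P ≈ 3.16×10³ W

Wien's law: T = b/λ_max = 2.898×10⁻³/3.764×10⁻⁶ = 769.926 K.
Area A = 0.289 m².
Then P = εσAT⁴ = 0.549×5.670×10⁻⁸×0.289×(769.926)⁴ = 3.16×10³ W.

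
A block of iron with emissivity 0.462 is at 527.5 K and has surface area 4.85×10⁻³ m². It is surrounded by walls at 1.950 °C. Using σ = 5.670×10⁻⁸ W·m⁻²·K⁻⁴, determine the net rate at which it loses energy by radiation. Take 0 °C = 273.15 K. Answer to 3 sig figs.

Surroundings: T = 1.950 °C + 273.15 = 275.100 K.
Area A = 4.85×10⁻³ m².
Net radiated power P_net = εσA(T⁴ − T₀⁴) = 0.462×5.670×10⁻⁸×4.85×10⁻³×(527.5⁴ − 275.100⁴).
T⁴ − T₀⁴ = 7.74265×10¹⁰ − 5.72746×10⁹ = 7.16990×10¹⁰ K⁴, so P_net = 9.11 W.

Net loss ≈ 9.11 W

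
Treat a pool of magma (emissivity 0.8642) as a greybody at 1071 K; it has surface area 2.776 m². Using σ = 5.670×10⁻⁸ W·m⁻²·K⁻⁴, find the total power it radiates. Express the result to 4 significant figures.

P ≈ 1.790×10⁵ W

Area A = 2.776 m².
P = εσAT⁴ = 0.8642 × 5.670×10⁻⁸ × 2.776 × (1071)⁴ = 1.790×10⁵ W.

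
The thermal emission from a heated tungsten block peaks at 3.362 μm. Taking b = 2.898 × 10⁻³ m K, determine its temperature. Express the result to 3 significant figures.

Wien's law gives T = b/λ_max = (2.898×10⁻³ m·K)/(3.362×10⁻⁶ m) = 862 K.

T ≈ 862 K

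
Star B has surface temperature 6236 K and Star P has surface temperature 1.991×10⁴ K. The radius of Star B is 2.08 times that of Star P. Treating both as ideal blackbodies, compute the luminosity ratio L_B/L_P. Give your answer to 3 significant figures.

L_B/L_P ≈ 0.0416

L ∝ R²T⁴, so L_B/L_P = (R_B/R_P)²(T_B/T_P)⁴ = (2.08)² × (6236/1.991×10⁴)⁴ = 4.3264 × 9.62364×10⁻³ = 0.0416.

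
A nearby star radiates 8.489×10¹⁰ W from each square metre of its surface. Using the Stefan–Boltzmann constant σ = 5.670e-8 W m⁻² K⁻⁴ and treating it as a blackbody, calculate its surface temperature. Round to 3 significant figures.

T ≈ 3.50×10⁴ K

I = σT⁴, so T = (I/σ)^(1/4) = (8.489×10¹⁰/(5.670×10⁻⁸))^(1/4) = 3.50×10⁴ K.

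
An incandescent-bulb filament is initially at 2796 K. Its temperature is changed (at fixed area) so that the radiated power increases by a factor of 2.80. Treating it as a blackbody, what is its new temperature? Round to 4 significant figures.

T₂ ≈ 3617 K

P ∝ T⁴, so T₂/T₁ = (P₂/P₁)^(1/4) = (2.80)^(1/4) = 1.29357.
T₂ = 2796 × 1.29357 = 3617 K.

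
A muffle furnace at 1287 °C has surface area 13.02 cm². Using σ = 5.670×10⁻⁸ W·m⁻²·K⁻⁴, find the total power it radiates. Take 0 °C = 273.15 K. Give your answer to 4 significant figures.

T = 1287 °C + 273.15 = 1560.15 K.
Area A = 13.02 cm² = 1.302×10⁻³ m².
P = σAT⁴ = 5.670×10⁻⁸ × 1.302×10⁻³ × (1560.15)⁴ = 437.4 W.

P ≈ 437.4 W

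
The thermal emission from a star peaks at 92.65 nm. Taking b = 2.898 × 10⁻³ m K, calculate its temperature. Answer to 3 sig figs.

Wien's law gives T = b/λ_max = (2.898×10⁻³ m·K)/(9.265×10⁻⁸ m) = 3.13×10⁴ K.

T ≈ 3.13×10⁴ K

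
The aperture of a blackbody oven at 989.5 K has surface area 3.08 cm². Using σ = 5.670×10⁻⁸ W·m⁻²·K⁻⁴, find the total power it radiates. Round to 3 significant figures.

P ≈ 16.7 W

Area A = 3.08 cm² = 3.08×10⁻⁴ m².
P = σAT⁴ = 5.670×10⁻⁸ × 3.08×10⁻⁴ × (989.5)⁴ = 16.7 W.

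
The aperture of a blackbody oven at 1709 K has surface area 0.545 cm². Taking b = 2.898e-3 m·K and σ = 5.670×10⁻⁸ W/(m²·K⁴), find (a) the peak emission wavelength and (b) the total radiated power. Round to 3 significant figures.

(a) λ_max = b/T = 2.898×10⁻³/1709 = 1.696×10⁻⁶ m = 1.70×10³ nm.
Area A = 0.545 cm² = 5.45×10⁻⁵ m².
(b) P = σAT⁴ = 5.670×10⁻⁸×5.45×10⁻⁵×(1709)⁴ = 26.4 W.

λ_max ≈ 1.70×10³ nm; P ≈ 26.4 W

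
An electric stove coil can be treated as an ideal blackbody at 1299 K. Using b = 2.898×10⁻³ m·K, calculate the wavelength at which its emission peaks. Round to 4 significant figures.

λ_max ≈ 2231 nm

Wien's displacement law: λ_max = b/T = (2.898×10⁻³ m·K)/(1299 K) = 2.2309×10⁻⁶ m.
That is 2231 nm, in the infrared range.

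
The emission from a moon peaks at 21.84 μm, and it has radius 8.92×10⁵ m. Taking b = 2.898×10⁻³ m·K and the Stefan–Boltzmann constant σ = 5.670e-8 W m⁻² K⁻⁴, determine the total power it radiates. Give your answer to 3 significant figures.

P ≈ 1.76×10¹⁴ W

Wien's law: T = b/λ_max = 2.898×10⁻³/2.184×10⁻⁵ = 132.692 K.
Surface area A = 4πR² = 4π(8.92×10⁵ m)² = 9.99861×10¹² m².
Then P = σAT⁴ = 5.670×10⁻⁸×9.99861×10¹²×(132.692)⁴ = 1.76×10¹⁴ W.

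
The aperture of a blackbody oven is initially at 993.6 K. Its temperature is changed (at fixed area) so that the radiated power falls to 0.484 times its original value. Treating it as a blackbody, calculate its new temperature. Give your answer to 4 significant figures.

P ∝ T⁴, so T₂/T₁ = (P₂/P₁)^(1/4) = (0.484)^(1/4) = 0.834087.
T₂ = 993.6 × 0.834087 = 828.7 K.

T₂ ≈ 828.7 K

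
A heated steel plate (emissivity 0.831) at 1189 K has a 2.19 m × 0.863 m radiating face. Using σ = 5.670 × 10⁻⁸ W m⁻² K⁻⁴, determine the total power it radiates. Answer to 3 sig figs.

Area A = 2.19 × 0.863 = 1.88997 m².
P = εσAT⁴ = 0.831 × 5.670×10⁻⁸ × 1.88997 × (1189)⁴ = 1.78×10⁵ W.

P ≈ 1.78×10⁵ W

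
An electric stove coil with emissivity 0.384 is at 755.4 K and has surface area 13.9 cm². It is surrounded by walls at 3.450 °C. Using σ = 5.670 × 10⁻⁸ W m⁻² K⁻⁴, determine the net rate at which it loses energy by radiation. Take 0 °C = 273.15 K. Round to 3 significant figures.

Net loss ≈ 9.68 W

Surroundings: T = 3.450 °C + 273.15 = 276.600 K.
Area A = 13.9 cm² = 1.39×10⁻³ m².
Net radiated power P_net = εσA(T⁴ − T₀⁴) = 0.384×5.670×10⁻⁸×1.39×10⁻³×(755.4⁴ − 276.600⁴).
T⁴ − T₀⁴ = 3.25618×10¹¹ − 5.85341×10⁹ = 3.19765×10¹¹ K⁴, so P_net = 9.68 W.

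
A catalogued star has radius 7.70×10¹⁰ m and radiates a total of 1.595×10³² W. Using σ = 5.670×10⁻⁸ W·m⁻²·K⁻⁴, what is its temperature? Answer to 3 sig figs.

Surface area A = 4πR² = 4π(7.70×10¹⁰ m)² = 7.45060×10²² m².
P = σAT⁴ ⇒ T = (P/(σA))^(1/4) = (1.595×10³²/(5.670×10⁻⁸×7.45060×10²²))^(1/4) = 1.39×10⁴ K.

T ≈ 1.39×10⁴ K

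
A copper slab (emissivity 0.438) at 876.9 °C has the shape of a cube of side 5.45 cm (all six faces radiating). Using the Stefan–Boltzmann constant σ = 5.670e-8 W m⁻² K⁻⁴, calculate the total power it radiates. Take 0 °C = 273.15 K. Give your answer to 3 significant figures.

T = 876.9 °C + 273.15 = 1150.05 K.
Area A = 6s² = 6×(0.0545 m)² = 0.0178215 m².
P = εσAT⁴ = 0.438 × 5.670×10⁻⁸ × 0.0178215 × (1150.05)⁴ = 774 W.

P ≈ 774 W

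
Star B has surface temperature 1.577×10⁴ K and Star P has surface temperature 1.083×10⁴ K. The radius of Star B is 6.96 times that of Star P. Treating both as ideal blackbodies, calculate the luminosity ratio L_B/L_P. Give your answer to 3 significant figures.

L_B/L_P ≈ 218

L ∝ R²T⁴, so L_B/L_P = (R_B/R_P)²(T_B/T_P)⁴ = (6.96)² × (1.577×10⁴/1.083×10⁴)⁴ = 48.4416 × 4.49586 = 218.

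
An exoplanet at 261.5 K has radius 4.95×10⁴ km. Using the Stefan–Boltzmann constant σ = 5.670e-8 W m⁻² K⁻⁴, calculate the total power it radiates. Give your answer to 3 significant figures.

Surface area A = 4πR² = 4π(4.95×10⁷ m)² = 3.07907×10¹⁶ m².
P = σAT⁴ = 5.670×10⁻⁸ × 3.07907×10¹⁶ × (261.5)⁴ = 8.16×10¹⁸ W.

P ≈ 8.16×10¹⁸ W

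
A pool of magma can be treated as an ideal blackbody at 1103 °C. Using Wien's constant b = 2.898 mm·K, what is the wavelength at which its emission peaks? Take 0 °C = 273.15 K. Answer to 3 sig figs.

T = 1103 °C + 273.15 = 1376.15 K.
Wien's displacement law: λ_max = b/T = (2.898×10⁻³ m·K)/(1376.15 K) = 2.106×10⁻⁶ m.
That is 2.11 μm, in the infrared range.

λ_max ≈ 2.11 μm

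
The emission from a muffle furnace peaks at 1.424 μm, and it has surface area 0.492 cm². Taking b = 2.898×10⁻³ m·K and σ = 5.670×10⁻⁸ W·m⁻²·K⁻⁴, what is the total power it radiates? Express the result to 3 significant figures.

P ≈ 47.9 W

Wien's law: T = b/λ_max = 2.898×10⁻³/1.424×10⁻⁶ = 2035.11 K.
Area A = 0.492 cm² = 4.92×10⁻⁵ m².
Then P = σAT⁴ = 5.670×10⁻⁸×4.92×10⁻⁵×(2035.11)⁴ = 47.9 W.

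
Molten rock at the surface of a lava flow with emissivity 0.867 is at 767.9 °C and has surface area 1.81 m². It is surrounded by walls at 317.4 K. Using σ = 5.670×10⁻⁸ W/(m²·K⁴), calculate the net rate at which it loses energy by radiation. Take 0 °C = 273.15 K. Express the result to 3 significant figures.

Net loss ≈ 1.04×10⁵ W

T = 767.9 °C + 273.15 = 1041.05 K.
Area A = 1.81 m².
Net radiated power P_net = εσA(T⁴ − T₀⁴) = 0.867×5.670×10⁻⁸×1.81×(1041.05⁴ − 317.4⁴).
T⁴ − T₀⁴ = 1.17459×10¹² − 1.01491×10¹⁰ = 1.16444×10¹² K⁴, so P_net = 1.04×10⁵ W.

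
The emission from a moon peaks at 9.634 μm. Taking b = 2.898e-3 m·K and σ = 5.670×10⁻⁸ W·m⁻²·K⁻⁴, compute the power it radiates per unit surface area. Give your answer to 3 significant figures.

Wien's law: T = b/λ_max = 2.898×10⁻³/9.634×10⁻⁶ = 300.810 K.
Then I = σT⁴ = 5.670×10⁻⁸×(300.810)⁴ = 464 W/m².

I ≈ 464 W/m²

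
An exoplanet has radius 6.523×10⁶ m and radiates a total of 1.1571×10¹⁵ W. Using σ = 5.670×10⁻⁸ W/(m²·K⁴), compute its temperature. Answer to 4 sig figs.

Surface area A = 4πR² = 4π(6.523×10⁶ m)² = 5.34693×10¹⁴ m².
P = σAT⁴ ⇒ T = (P/(σA))^(1/4) = (1.1571×10¹⁵/(5.670×10⁻⁸×5.34693×10¹⁴))^(1/4) = 78.60 K.

T ≈ 78.60 K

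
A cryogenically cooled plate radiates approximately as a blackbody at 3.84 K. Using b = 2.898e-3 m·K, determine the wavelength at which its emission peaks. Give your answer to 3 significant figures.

λ_max ≈ 7.55×10⁻⁴ m

Wien's displacement law: λ_max = b/T = (2.898×10⁻³ m·K)/(3.84 K) = 7.547×10⁻⁴ m.
That is 7.55×10⁻⁴ m, in the infrared range.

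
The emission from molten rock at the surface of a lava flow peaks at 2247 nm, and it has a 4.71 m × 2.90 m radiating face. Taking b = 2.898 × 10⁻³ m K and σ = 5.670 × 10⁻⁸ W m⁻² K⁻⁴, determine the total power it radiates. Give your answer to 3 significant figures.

P ≈ 2.14×10⁶ W

Wien's law: T = b/λ_max = 2.898×10⁻³/2.247×10⁻⁶ = 1289.72 K.
Area A = 4.71 × 2.90 = 13.659 m².
Then P = σAT⁴ = 5.670×10⁻⁸×13.659×(1289.72)⁴ = 2.14×10⁶ W.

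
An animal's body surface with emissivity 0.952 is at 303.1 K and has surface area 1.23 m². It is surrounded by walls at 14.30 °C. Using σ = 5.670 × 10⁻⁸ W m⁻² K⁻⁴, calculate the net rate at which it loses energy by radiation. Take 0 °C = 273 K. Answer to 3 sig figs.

Net loss ≈ 108 W

Surroundings: T = 14.30 °C + 273 = 287.30 K.
Area A = 1.23 m².
Net radiated power P_net = εσA(T⁴ − T₀⁴) = 0.952×5.670×10⁻⁸×1.23×(303.1⁴ − 287.30⁴).
T⁴ − T₀⁴ = 8.44003×10⁹ − 6.81306×10⁹ = 1.62697×10⁹ K⁴, so P_net = 108 W.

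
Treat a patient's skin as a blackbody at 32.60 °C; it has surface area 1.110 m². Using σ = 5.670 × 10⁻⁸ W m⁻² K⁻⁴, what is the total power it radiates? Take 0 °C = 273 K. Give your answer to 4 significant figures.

P ≈ 548.9 W

T = 32.60 °C + 273 = 305.60 K.
Area A = 1.110 m².
P = σAT⁴ = 5.670×10⁻⁸ × 1.110 × (305.60)⁴ = 548.9 W.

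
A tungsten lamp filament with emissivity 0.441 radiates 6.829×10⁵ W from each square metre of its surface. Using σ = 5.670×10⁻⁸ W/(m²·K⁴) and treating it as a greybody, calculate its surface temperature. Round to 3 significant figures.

T ≈ 2.29×10³ K

I = εσT⁴, so T = (I/εσ)^(1/4) = (6.829×10⁵/(0.441×5.670×10⁻⁸))^(1/4) = 2.29×10³ K.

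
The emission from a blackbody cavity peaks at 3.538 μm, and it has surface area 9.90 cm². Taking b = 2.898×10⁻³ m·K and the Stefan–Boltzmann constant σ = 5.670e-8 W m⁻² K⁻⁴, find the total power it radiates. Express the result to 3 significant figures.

Wien's law: T = b/λ_max = 2.898×10⁻³/3.538×10⁻⁶ = 819.107 K.
Area A = 9.90 cm² = 9.90×10⁻⁴ m².
Then P = σAT⁴ = 5.670×10⁻⁸×9.90×10⁻⁴×(819.107)⁴ = 25.3 W.

P ≈ 25.3 W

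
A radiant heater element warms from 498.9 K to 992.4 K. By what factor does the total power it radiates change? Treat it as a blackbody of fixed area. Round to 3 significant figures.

P ∝ T⁴, so P₂/P₁ = (T₂/T₁)⁴ = (992.4/498.9)⁴ = (1.98918)⁴ = 15.7.

P₂/P₁ ≈ 15.7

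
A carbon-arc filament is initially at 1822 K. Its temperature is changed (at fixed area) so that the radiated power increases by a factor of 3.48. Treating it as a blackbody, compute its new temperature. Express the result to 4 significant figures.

P ∝ T⁴, so T₂/T₁ = (P₂/P₁)^(1/4) = (3.48)^(1/4) = 1.36582.
T₂ = 1822 × 1.36582 = 2489 K.

T₂ ≈ 2489 K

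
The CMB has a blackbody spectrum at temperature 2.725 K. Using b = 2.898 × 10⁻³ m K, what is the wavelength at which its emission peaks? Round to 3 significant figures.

Wien's displacement law: λ_max = b/T = (2.898×10⁻³ m·K)/(2.725 K) = 1.063×10⁻³ m.
That is 1.06×10⁻³ m, in the microwave range.

λ_max ≈ 1.06×10⁻³ m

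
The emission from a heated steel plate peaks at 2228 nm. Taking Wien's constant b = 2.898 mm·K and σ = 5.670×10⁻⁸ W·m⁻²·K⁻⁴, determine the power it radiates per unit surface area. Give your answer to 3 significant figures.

Wien's law: T = b/λ_max = 2.898×10⁻³/2.228×10⁻⁶ = 1300.72 K.
Then I = σT⁴ = 5.670×10⁻⁸×(1300.72)⁴ = 1.62×10⁵ W/m².

I ≈ 1.62×10⁵ W/m²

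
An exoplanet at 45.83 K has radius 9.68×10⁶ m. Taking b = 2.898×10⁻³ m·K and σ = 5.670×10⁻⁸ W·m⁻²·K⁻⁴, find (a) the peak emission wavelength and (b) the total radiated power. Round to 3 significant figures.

λ_max ≈ 63.2 μm; P ≈ 2.95×10¹⁴ W

(a) λ_max = b/T = 2.898×10⁻³/45.83 = 6.323×10⁻⁵ m = 63.2 μm.
Surface area A = 4πR² = 4π(9.68×10⁶ m)² = 1.17750×10¹⁵ m².
(b) P = σAT⁴ = 5.670×10⁻⁸×1.17750×10¹⁵×(45.83)⁴ = 2.95×10¹⁴ W.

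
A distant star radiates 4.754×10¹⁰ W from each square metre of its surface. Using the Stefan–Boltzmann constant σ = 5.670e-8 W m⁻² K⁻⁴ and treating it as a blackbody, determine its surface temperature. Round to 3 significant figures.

T ≈ 3.03×10⁴ K

I = σT⁴, so T = (I/σ)^(1/4) = (4.754×10¹⁰/(5.670×10⁻⁸))^(1/4) = 3.03×10⁴ K.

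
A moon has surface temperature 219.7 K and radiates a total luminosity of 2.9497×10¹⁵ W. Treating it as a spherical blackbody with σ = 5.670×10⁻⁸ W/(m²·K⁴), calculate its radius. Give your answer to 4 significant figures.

R ≈ 1.333×10⁶ m

L = 4πR²σT⁴ ⇒ R = √(L/(4πσT⁴)).
σT⁴ = 132.100 W/m², so R = √(2.9497×10¹⁵/(4π×132.100)) = 1.333×10⁶ m.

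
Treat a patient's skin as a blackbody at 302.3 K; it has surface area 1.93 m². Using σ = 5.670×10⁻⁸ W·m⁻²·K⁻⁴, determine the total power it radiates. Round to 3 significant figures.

P ≈ 914 W

Area A = 1.93 m².
P = σAT⁴ = 5.670×10⁻⁸ × 1.93 × (302.3)⁴ = 914 W.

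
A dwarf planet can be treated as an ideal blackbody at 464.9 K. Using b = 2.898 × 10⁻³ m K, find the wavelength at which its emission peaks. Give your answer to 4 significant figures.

Wien's displacement law: λ_max = b/T = (2.898×10⁻³ m·K)/(464.9 K) = 6.2336×10⁻⁶ m.
That is 6.234 μm, in the infrared range.

λ_max ≈ 6.234 μm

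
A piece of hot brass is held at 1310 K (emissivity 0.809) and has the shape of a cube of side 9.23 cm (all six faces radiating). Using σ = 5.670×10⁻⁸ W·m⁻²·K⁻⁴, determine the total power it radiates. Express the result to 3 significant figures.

P ≈ 6.91×10³ W

Area A = 6s² = 6×(0.0923 m)² = 0.0511157 m².
P = εσAT⁴ = 0.809 × 5.670×10⁻⁸ × 0.0511157 × (1310)⁴ = 6.91×10³ W.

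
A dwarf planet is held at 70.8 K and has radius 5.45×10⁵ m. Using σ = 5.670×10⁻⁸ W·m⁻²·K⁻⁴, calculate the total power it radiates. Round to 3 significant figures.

Surface area A = 4πR² = 4π(5.45×10⁵ m)² = 3.73253×10¹² m².
P = σAT⁴ = 5.670×10⁻⁸ × 3.73253×10¹² × (70.8)⁴ = 5.32×10¹² W.

P ≈ 5.32×10¹² W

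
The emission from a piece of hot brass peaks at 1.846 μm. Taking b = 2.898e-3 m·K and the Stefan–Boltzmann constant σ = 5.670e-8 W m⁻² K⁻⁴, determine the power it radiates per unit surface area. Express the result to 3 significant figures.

I ≈ 3.44×10⁵ W/m²

Wien's law: T = b/λ_max = 2.898×10⁻³/1.846×10⁻⁶ = 1569.88 K.
Then I = σT⁴ = 5.670×10⁻⁸×(1569.88)⁴ = 3.44×10⁵ W/m².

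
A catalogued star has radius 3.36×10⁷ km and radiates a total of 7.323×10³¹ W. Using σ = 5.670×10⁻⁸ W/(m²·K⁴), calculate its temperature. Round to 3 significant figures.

T ≈ 1.74×10⁴ K

Surface area A = 4πR² = 4π(3.36×10¹⁰ m)² = 1.41869×10²² m².
P = σAT⁴ ⇒ T = (P/(σA))^(1/4) = (7.323×10³¹/(5.670×10⁻⁸×1.41869×10²²))^(1/4) = 1.74×10⁴ K.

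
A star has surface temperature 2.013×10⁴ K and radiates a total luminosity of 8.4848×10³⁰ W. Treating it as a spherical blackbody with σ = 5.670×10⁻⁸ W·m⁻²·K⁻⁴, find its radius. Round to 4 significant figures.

R ≈ 8.516×10⁹ m

L = 4πR²σT⁴ ⇒ R = √(L/(4πσT⁴)).
σT⁴ = 9.31018×10⁹ W/m², so R = √(8.4848×10³⁰/(4π×9.31018×10⁹)) = 8.516×10⁹ m.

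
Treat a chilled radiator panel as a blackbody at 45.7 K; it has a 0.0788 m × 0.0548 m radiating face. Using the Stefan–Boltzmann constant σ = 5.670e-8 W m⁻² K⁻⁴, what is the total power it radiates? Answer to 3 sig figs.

P ≈ 1.07×10⁻³ W

Area A = 0.0788 × 0.0548 = 4.31824×10⁻³ m².
P = σAT⁴ = 5.670×10⁻⁸ × 4.31824×10⁻³ × (45.7)⁴ = 1.07×10⁻³ W.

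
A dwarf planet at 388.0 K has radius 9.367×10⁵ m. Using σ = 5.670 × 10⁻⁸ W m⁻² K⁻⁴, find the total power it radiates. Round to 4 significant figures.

Surface area A = 4πR² = 4π(9.367×10⁵ m)² = 1.10258×10¹³ m².
P = σAT⁴ = 5.670×10⁻⁸ × 1.10258×10¹³ × (388.0)⁴ = 1.417×10¹⁶ W.

P ≈ 1.417×10¹⁶ W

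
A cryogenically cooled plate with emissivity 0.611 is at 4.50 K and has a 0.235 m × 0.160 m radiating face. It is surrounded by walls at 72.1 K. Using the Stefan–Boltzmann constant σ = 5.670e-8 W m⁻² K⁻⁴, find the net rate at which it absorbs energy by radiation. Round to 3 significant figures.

Net gain ≈ 0.0352 W

Area A = 0.235 × 0.160 = 0.0376 m².
Net radiated power P_net = εσA(T⁴ − T₀⁴) = 0.611×5.670×10⁻⁸×0.0376×(4.50⁴ − 72.1⁴).
T⁴ − T₀⁴ = 410.062 − 2.70235×10⁷ = -2.70231×10⁷ K⁴, so P_net = -0.0352 W — negative, meaning a net gain of 0.0352 W.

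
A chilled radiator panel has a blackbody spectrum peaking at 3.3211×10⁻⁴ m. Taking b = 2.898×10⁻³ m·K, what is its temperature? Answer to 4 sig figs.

T ≈ 8.726 K

Wien's law gives T = b/λ_max = (2.898×10⁻³ m·K)/(3.3211×10⁻⁴ m) = 8.726 K.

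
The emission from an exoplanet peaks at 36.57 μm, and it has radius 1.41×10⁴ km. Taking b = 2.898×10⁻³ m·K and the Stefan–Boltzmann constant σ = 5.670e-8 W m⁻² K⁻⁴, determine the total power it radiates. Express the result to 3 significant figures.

Wien's law: T = b/λ_max = 2.898×10⁻³/3.657×10⁻⁵ = 79.2453 K.
Surface area A = 4πR² = 4π(1.41×10⁷ m)² = 2.49832×10¹⁵ m².
Then P = σAT⁴ = 5.670×10⁻⁸×2.49832×10¹⁵×(79.2453)⁴ = 5.59×10¹⁵ W.

P ≈ 5.59×10¹⁵ W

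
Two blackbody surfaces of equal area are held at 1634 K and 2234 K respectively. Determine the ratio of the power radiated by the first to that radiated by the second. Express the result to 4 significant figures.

P₁/P₂ ≈ 0.2862

With equal areas, P₁/P₂ = (T₁/T₂)⁴ = (1634/2234)⁴ = 0.2862.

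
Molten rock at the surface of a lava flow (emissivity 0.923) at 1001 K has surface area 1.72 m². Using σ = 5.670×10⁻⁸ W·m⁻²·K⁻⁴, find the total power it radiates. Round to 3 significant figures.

P ≈ 9.04×10⁴ W

Area A = 1.72 m².
P = εσAT⁴ = 0.923 × 5.670×10⁻⁸ × 1.72 × (1001)⁴ = 9.04×10⁴ W.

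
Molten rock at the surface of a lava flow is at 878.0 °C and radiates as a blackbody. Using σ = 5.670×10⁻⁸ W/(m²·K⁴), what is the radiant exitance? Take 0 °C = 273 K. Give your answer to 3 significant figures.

I ≈ 9.95×10⁴ W/m²

T = 878.0 °C + 273 = 1151.0 K.
Stefan–Boltzmann: I = σT⁴ = 5.670×10⁻⁸ × (1151.0)⁴ = 9.95×10⁴ W/m².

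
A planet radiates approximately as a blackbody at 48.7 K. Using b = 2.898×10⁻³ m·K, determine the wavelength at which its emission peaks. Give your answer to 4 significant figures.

Wien's displacement law: λ_max = b/T = (2.898×10⁻³ m·K)/(48.7 K) = 5.9507×10⁻⁵ m.
That is 59.51 μm, in the infrared range.

λ_max ≈ 59.51 μm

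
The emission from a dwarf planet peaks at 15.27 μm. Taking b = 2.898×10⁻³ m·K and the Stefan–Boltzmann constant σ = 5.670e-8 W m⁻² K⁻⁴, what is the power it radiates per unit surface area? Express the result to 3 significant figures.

Wien's law: T = b/λ_max = 2.898×10⁻³/1.527×10⁻⁵ = 189.784 K.
Then I = σT⁴ = 5.670×10⁻⁸×(189.784)⁴ = 73.6 W/m².

I ≈ 73.6 W/m²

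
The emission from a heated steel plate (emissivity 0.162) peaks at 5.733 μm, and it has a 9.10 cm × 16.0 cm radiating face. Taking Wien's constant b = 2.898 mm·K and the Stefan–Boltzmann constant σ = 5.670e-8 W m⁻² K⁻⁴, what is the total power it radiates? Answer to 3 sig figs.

Wien's law: T = b/λ_max = 2.898×10⁻³/5.733×10⁻⁶ = 505.495 K.
Area A = 0.0910 × 0.160 = 0.01456 m².
Then P = εσAT⁴ = 0.162×5.670×10⁻⁸×0.01456×(505.495)⁴ = 8.73 W.

P ≈ 8.73 W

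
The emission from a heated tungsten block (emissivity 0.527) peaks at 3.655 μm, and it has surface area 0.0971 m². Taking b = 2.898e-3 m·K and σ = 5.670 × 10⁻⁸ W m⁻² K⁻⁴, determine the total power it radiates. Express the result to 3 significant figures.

Wien's law: T = b/λ_max = 2.898×10⁻³/3.655×10⁻⁶ = 792.886 K.
Area A = 0.0971 m².
Then P = εσAT⁴ = 0.527×5.670×10⁻⁸×0.0971×(792.886)⁴ = 1.15×10³ W.

P ≈ 1.15×10³ W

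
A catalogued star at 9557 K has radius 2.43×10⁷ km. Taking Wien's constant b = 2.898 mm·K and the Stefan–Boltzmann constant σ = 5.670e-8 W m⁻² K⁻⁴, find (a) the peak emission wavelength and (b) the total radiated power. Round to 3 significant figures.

(a) λ_max = b/T = 2.898×10⁻³/9557 = 3.032×10⁻⁷ m = 303 nm.
Surface area A = 4πR² = 4π(2.43×10¹⁰ m)² = 7.42032×10²¹ m².
(b) P = σAT⁴ = 5.670×10⁻⁸×7.42032×10²¹×(9557)⁴ = 3.51×10³⁰ W.

λ_max ≈ 303 nm; P ≈ 3.51×10³⁰ W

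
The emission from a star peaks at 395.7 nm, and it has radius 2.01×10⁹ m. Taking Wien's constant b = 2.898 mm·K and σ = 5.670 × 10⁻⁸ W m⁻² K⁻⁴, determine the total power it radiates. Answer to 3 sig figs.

P ≈ 8.28×10²⁷ W

Wien's law: T = b/λ_max = 2.898×10⁻³/3.957×10⁻⁷ = 7323.73 K.
Surface area A = 4πR² = 4π(2.01×10⁹ m)² = 5.07694×10¹⁹ m².
Then P = σAT⁴ = 5.670×10⁻⁸×5.07694×10¹⁹×(7323.73)⁴ = 8.28×10²⁷ W.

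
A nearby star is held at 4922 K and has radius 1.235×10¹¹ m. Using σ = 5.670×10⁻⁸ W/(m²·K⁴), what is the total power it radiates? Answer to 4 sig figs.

Surface area A = 4πR² = 4π(1.235×10¹¹ m)² = 1.91665×10²³ m².
P = σAT⁴ = 5.670×10⁻⁸ × 1.91665×10²³ × (4922)⁴ = 6.378×10³⁰ W.

P ≈ 6.378×10³⁰ W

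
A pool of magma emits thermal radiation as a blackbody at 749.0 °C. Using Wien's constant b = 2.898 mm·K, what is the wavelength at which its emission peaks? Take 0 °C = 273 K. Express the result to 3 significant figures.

T = 749.0 °C + 273 = 1022.0 K.
Wien's displacement law: λ_max = b/T = (2.898×10⁻³ m·K)/(1022.0 K) = 2.836×10⁻⁶ m.
That is 2.84 μm, in the infrared range.

λ_max ≈ 2.84 μm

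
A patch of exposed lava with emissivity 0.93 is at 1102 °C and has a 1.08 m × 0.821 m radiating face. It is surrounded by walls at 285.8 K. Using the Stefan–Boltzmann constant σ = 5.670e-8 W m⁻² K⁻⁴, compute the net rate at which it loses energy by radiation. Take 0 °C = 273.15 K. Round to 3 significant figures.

T = 1102 °C + 273.15 = 1375.15 K.
Area A = 1.08 × 0.821 = 0.88668 m².
Net radiated power P_net = εσA(T⁴ − T₀⁴) = 0.93×5.670×10⁻⁸×0.88668×(1375.15⁴ − 285.8⁴).
T⁴ − T₀⁴ = 3.57602×10¹² − 6.67189×10⁹ = 3.56935×10¹² K⁴, so P_net = 1.67×10⁵ W.

Net loss ≈ 1.67×10⁵ W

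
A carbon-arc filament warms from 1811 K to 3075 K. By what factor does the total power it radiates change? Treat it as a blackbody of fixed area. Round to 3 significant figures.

P₂/P₁ ≈ 8.31

P ∝ T⁴, so P₂/P₁ = (T₂/T₁)⁴ = (3075/1811)⁴ = (1.69796)⁴ = 8.31.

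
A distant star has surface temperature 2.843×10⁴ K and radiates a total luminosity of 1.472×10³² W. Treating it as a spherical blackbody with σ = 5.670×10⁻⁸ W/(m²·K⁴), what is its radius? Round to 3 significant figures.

R ≈ 1.78×10¹⁰ m

L = 4πR²σT⁴ ⇒ R = √(L/(4πσT⁴)).
σT⁴ = 3.70417×10¹⁰ W/m², so R = √(1.472×10³²/(4π×3.70417×10¹⁰)) = 1.78×10¹⁰ m.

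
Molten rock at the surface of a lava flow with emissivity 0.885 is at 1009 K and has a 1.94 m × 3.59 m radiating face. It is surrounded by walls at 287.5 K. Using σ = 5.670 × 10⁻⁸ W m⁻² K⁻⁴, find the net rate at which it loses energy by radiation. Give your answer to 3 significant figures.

Net loss ≈ 3.60×10⁵ W

Area A = 1.94 × 3.59 = 6.9646 m².
Net radiated power P_net = εσA(T⁴ − T₀⁴) = 0.885×5.670×10⁻⁸×6.9646×(1009⁴ − 287.5⁴).
T⁴ − T₀⁴ = 1.03649×10¹² − 6.83206×10⁹ = 1.02966×10¹² K⁴, so P_net = 3.60×10⁵ W.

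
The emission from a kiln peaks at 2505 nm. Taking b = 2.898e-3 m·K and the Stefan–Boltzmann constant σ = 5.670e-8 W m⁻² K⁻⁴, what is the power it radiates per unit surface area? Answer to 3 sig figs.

Wien's law: T = b/λ_max = 2.898×10⁻³/2.505×10⁻⁶ = 1156.89 K.
Then I = σT⁴ = 5.670×10⁻⁸×(1156.89)⁴ = 1.02×10⁵ W/m².

I ≈ 1.02×10⁵ W/m²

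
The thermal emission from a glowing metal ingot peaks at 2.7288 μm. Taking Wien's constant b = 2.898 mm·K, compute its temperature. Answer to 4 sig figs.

Wien's law gives T = b/λ_max = (2.898×10⁻³ m·K)/(2.7288×10⁻⁶ m) = 1062 K.

T ≈ 1062 K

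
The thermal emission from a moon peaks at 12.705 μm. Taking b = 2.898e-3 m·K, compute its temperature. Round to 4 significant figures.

Wien's law gives T = b/λ_max = (2.898×10⁻³ m·K)/(1.2705×10⁻⁵ m) = 228.1 K.

T ≈ 228.1 K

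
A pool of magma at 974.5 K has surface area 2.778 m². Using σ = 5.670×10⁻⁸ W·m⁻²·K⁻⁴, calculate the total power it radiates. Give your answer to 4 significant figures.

Area A = 2.778 m².
P = σAT⁴ = 5.670×10⁻⁸ × 2.778 × (974.5)⁴ = 1.421×10⁵ W.

P ≈ 1.421×10⁵ W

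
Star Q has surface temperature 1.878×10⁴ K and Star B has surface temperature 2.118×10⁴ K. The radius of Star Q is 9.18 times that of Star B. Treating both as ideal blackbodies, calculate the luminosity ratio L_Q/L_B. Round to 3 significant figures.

L ∝ R²T⁴, so L_Q/L_B = (R_Q/R_B)²(T_Q/T_B)⁴ = (9.18)² × (1.878×10⁴/2.118×10⁴)⁴ = 84.2724 × 0.618128 = 52.1.

L_Q/L_B ≈ 52.1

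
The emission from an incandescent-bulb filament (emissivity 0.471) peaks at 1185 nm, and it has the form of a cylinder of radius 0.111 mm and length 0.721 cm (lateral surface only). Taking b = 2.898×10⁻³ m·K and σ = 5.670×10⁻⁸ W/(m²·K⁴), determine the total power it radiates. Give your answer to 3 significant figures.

Wien's law: T = b/λ_max = 2.898×10⁻³/1.185×10⁻⁶ = 2445.57 K.
Lateral area A = 2πrL = 2π×1.11×10⁻⁴×7.21×10⁻³ = 5.02850×10⁻⁶ m².
Then P = εσAT⁴ = 0.471×5.670×10⁻⁸×5.02850×10⁻⁶×(2445.57)⁴ = 4.80 W.

P ≈ 4.80 W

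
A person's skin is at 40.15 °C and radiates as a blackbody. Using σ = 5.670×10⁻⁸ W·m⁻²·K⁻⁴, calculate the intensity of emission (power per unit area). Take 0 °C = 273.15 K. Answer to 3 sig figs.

T = 40.15 °C + 273.15 = 313.30 K.
Stefan–Boltzmann: I = σT⁴ = 5.670×10⁻⁸ × (313.30)⁴ = 546 W/m².

I ≈ 546 W/m²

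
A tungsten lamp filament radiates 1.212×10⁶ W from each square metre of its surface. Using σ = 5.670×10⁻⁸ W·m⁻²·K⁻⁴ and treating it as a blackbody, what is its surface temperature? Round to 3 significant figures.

T ≈ 2.15×10³ K

I = σT⁴, so T = (I/σ)^(1/4) = (1.212×10⁶/(5.670×10⁻⁸))^(1/4) = 2.15×10³ K.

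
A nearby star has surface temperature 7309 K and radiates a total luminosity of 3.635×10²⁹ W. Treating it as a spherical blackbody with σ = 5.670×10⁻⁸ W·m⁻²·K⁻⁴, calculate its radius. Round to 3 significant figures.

L = 4πR²σT⁴ ⇒ R = √(L/(4πσT⁴)).
σT⁴ = 1.61814×10⁸ W/m², so R = √(3.635×10²⁹/(4π×1.61814×10⁸)) = 1.34×10¹⁰ m.

R ≈ 1.34×10¹⁰ m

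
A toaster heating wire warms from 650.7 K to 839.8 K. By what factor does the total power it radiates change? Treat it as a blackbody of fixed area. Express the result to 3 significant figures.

P ∝ T⁴, so P₂/P₁ = (T₂/T₁)⁴ = (839.8/650.7)⁴ = (1.29061)⁴ = 2.77.

P₂/P₁ ≈ 2.77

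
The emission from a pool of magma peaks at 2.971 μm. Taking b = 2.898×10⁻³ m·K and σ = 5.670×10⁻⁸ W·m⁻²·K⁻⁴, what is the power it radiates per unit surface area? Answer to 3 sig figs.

Wien's law: T = b/λ_max = 2.898×10⁻³/2.971×10⁻⁶ = 975.429 K.
Then I = σT⁴ = 5.670×10⁻⁸×(975.429)⁴ = 5.13×10⁴ W/m².

I ≈ 5.13×10⁴ W/m²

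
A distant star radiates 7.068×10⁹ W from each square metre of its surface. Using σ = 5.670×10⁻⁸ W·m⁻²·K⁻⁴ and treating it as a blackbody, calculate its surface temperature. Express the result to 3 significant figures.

T ≈ 1.88×10⁴ K

I = σT⁴, so T = (I/σ)^(1/4) = (7.068×10⁹/(5.670×10⁻⁸))^(1/4) = 1.88×10⁴ K.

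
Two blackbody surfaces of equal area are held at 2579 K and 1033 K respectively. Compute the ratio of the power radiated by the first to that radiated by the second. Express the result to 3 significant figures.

P₁/P₂ ≈ 38.9

With equal areas, P₁/P₂ = (T₁/T₂)⁴ = (2579/1033)⁴ = 38.9.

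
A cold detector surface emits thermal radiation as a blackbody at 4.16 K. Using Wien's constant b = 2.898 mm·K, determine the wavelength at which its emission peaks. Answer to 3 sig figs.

λ_max ≈ 0.697 mm

Wien's displacement law: λ_max = b/T = (2.898×10⁻³ m·K)/(4.16 K) = 6.966×10⁻⁴ m.
That is 0.697 mm, in the infrared range.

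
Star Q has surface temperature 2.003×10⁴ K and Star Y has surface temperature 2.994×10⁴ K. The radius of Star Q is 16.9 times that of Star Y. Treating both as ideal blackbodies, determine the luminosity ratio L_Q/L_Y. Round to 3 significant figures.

L_Q/L_Y ≈ 57.2

L ∝ R²T⁴, so L_Q/L_Y = (R_Q/R_Y)²(T_Q/T_Y)⁴ = (16.9)² × (2.003×10⁴/2.994×10⁴)⁴ = 285.61 × 0.200316 = 57.2.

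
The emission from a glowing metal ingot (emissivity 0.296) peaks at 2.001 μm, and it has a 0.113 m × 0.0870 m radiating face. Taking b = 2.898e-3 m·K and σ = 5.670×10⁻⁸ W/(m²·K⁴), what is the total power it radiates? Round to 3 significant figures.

Wien's law: T = b/λ_max = 2.898×10⁻³/2.001×10⁻⁶ = 1448.28 K.
Area A = 0.113 × 0.0870 = 9.831×10⁻³ m².
Then P = εσAT⁴ = 0.296×5.670×10⁻⁸×9.831×10⁻³×(1448.28)⁴ = 726 W.

P ≈ 726 W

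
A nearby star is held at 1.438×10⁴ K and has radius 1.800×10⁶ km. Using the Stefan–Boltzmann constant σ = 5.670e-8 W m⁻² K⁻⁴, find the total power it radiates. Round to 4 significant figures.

Surface area A = 4πR² = 4π(1.800×10⁹ m)² = 4.07150×10¹⁹ m².
P = σAT⁴ = 5.670×10⁻⁸ × 4.07150×10¹⁹ × (1.438×10⁴)⁴ = 9.871×10²⁸ W.

P ≈ 9.871×10²⁸ W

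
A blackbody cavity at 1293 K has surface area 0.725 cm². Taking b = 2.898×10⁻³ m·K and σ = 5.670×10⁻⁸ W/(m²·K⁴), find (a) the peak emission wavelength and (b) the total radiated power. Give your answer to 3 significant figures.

(a) λ_max = b/T = 2.898×10⁻³/1293 = 2.241×10⁻⁶ m = 2.24×10³ nm.
Area A = 0.725 cm² = 7.25×10⁻⁵ m².
(b) P = σAT⁴ = 5.670×10⁻⁸×7.25×10⁻⁵×(1293)⁴ = 11.5 W.

λ_max ≈ 2.24×10³ nm; P ≈ 11.5 W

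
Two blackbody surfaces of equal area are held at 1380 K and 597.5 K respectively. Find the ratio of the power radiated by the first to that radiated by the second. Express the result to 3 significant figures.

P₁/P₂ ≈ 28.5

With equal areas, P₁/P₂ = (T₁/T₂)⁴ = (1380/597.5)⁴ = 28.5.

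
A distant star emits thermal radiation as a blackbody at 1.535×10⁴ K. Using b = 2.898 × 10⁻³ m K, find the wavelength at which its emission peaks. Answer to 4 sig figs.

Wien's displacement law: λ_max = b/T = (2.898×10⁻³ m·K)/(1.535×10⁴ K) = 1.8879×10⁻⁷ m.
That is 188.8 nm, in the ultraviolet range.

λ_max ≈ 188.8 nm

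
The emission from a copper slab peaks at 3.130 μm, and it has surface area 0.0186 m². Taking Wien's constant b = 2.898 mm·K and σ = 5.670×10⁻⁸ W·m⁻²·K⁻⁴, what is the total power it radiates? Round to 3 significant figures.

P ≈ 775 W

Wien's law: T = b/λ_max = 2.898×10⁻³/3.130×10⁻⁶ = 925.879 K.
Area A = 0.0186 m².
Then P = σAT⁴ = 5.670×10⁻⁸×0.0186×(925.879)⁴ = 775 W.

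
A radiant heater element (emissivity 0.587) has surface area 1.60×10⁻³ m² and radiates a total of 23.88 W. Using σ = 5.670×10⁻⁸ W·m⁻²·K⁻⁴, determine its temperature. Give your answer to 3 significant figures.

T ≈ 818 K

Area A = 1.60×10⁻³ m².
P = εσAT⁴ ⇒ T = (P/(εσA))^(1/4) = (23.88/(0.587×5.670×10⁻⁸×1.60×10⁻³))^(1/4) = 818 K.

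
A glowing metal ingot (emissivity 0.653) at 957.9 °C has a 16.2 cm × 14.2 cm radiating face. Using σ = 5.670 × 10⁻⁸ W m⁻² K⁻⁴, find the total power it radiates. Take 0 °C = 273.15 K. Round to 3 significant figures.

P ≈ 1.96×10³ W

T = 957.9 °C + 273.15 = 1231.05 K.
Area A = 0.162 × 0.142 = 0.023004 m².
P = εσAT⁴ = 0.653 × 5.670×10⁻⁸ × 0.023004 × (1231.05)⁴ = 1.96×10³ W.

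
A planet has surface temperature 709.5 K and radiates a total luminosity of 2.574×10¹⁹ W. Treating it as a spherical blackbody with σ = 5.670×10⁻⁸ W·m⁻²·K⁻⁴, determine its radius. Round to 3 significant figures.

L = 4πR²σT⁴ ⇒ R = √(L/(4πσT⁴)).
σT⁴ = 14367.9 W/m², so R = √(2.574×10¹⁹/(4π×14367.9)) = 1.19×10⁷ m.

R ≈ 1.19×10⁷ m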